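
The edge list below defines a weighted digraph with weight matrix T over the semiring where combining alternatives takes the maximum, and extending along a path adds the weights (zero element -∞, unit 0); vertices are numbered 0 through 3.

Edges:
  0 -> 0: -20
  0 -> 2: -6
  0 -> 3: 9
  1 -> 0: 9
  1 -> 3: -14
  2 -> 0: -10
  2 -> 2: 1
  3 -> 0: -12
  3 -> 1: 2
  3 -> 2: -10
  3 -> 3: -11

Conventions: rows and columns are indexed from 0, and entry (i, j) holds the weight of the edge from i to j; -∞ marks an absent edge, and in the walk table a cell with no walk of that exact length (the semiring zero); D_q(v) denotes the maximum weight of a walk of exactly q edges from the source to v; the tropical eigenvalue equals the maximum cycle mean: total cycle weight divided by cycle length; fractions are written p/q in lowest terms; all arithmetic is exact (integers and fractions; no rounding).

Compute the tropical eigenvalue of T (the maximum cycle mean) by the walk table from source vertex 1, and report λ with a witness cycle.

q=0: [-∞, 0, -∞, -∞]
q=1: [9, -∞, -∞, -14]
q=2: [-11, -12, 3, 18]
q=3: [6, 20, 8, 7]
q=4: [29, 9, 9, 15]
Optimal cycle mean attained by: cycle 0->3->1->0, total 9 + 2 + 9, length 3.
Answer: λ = 20/3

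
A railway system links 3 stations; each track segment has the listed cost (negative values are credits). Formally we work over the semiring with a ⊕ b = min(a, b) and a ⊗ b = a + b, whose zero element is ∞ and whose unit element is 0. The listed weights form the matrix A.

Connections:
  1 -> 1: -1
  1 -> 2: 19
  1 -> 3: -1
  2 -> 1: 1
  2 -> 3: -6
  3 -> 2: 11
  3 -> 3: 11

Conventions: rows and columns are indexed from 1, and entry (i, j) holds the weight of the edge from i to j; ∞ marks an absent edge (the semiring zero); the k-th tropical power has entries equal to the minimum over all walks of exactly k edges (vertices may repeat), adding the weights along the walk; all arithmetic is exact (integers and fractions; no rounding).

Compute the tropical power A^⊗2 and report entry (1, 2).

A^⊗2:
  [-2, 10, -2]
  [0, 5, 0]
  [12, 22, 5]
Key observation: the optimum is the walk 1->3->2, with weight (-1) + 11 = 10.
Optimal value attained by: walk 1->3->2.
Answer: (A^⊗2)[1][2] = 10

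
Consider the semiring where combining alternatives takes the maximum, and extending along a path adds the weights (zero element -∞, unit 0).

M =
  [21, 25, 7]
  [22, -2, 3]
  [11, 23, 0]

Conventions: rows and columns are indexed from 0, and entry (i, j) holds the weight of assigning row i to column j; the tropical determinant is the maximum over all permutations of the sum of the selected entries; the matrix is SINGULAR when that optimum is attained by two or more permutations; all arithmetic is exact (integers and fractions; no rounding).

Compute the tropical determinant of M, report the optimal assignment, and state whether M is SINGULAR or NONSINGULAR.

σ = (0, 1, 2): 21 + (-2) + 0 = 19
σ = (0, 2, 1): 21 + 3 + 23 = 47
σ = (1, 0, 2): 25 + 22 + 0 = 47
σ = (1, 2, 0): 25 + 3 + 11 = 39
σ = (2, 0, 1): 7 + 22 + 23 = 52
σ = (2, 1, 0): 7 + (-2) + 11 = 16
Optimal value attained by: σ = (2, 0, 1).
Answer: det⊕(M) = 52; verdict: NONSINGULAR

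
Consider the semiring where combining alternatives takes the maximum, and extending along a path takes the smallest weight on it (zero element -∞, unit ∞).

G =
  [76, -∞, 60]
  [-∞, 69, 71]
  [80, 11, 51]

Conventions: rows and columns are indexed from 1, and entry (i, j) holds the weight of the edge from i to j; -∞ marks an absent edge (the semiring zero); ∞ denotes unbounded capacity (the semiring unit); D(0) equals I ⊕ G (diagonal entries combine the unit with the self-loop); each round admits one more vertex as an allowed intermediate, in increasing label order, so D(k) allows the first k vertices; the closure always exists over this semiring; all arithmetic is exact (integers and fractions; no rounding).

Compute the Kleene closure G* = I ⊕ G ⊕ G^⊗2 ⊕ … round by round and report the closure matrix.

D(0):
  [∞, -∞, 60]
  [-∞, ∞, 71]
  [80, 11, ∞]
D(1):
  [∞, -∞, 60]
  [-∞, ∞, 71]
  [80, 11, ∞]
D(2):
  [∞, -∞, 60]
  [-∞, ∞, 71]
  [80, 11, ∞]
D(3):
  [∞, 11, 60]
  [71, ∞, 71]
  [80, 11, ∞]
Answer: G* = [[∞, 11, 60], [71, ∞, 71], [80, 11, ∞]]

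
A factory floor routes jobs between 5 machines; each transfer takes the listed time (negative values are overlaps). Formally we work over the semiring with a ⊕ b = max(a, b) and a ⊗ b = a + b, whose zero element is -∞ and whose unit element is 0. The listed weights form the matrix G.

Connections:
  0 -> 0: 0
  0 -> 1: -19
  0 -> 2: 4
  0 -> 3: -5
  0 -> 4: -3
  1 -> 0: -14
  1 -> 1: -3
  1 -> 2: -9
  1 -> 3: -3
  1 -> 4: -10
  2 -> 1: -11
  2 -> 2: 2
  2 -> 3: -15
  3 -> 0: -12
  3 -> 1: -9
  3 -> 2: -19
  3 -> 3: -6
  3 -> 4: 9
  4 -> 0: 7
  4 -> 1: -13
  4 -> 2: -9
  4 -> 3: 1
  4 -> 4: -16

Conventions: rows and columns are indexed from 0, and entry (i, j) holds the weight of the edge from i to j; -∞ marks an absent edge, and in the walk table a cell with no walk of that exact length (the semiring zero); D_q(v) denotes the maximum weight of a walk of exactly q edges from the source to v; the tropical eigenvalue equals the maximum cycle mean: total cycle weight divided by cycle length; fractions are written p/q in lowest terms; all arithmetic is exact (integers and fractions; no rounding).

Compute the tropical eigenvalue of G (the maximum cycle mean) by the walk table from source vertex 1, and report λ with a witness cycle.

q=0: [-∞, 0, -∞, -∞, -∞]
q=1: [-14, -3, -9, -3, -10]
q=2: [-3, -6, -7, -6, 6]
q=3: [13, -7, 1, 7, 3]
q=4: [13, -2, 17, 8, 16]
q=5: [23, 6, 19, 17, 17]
Optimal cycle mean attained by: cycle 3->4->3, total 9 + 1, length 2.
Answer: λ = 5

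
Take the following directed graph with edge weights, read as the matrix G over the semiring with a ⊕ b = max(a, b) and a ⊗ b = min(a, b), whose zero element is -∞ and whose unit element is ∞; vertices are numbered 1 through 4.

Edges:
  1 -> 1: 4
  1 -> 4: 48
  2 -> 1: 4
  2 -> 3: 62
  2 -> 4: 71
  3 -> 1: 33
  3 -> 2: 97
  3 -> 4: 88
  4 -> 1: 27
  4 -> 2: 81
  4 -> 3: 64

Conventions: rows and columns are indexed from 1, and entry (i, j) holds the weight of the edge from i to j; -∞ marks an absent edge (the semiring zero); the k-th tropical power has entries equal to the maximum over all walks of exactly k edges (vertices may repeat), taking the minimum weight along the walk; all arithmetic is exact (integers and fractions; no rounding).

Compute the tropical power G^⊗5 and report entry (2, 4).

G^⊗2:
  [27, 48, 48, 4]
  [33, 71, 64, 62]
  [27, 81, 64, 71]
  [33, 64, 62, 71]
G^⊗3:
  [33, 48, 48, 48]
  [33, 64, 62, 71]
  [33, 71, 64, 71]
  [33, 71, 64, 64]
G^⊗4:
  [33, 48, 48, 48]
  [33, 71, 64, 64]
  [33, 71, 64, 71]
  [33, 64, 64, 71]
G^⊗5:
  [33, 48, 48, 48]
  [33, 64, 64, 71]
  [33, 71, 64, 71]
  [33, 71, 64, 64]
Key observation: the optimum is the walk 2->4->2->4->2->4, with weight 71 min 81 min 71 min 81 min 71 = 71.
Optimal value attained by: walk 2->4->2->4->2->4.
Answer: (G^⊗5)[2][4] = 71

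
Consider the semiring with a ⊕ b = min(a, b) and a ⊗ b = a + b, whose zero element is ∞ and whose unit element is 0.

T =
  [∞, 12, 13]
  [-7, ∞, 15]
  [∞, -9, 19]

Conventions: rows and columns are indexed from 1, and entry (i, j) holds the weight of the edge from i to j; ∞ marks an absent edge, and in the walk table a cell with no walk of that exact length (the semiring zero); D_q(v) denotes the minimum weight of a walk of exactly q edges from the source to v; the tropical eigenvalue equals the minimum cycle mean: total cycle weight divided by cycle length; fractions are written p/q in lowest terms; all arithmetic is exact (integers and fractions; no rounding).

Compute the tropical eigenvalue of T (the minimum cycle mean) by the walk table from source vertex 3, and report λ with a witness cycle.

q=0: [∞, ∞, 0]
q=1: [∞, -9, 19]
q=2: [-16, 10, 6]
q=3: [3, -4, -3]
Optimal cycle mean attained by: cycle 1->3->2->1, total 13 + (-9) + (-7), length 3.
Answer: λ = -1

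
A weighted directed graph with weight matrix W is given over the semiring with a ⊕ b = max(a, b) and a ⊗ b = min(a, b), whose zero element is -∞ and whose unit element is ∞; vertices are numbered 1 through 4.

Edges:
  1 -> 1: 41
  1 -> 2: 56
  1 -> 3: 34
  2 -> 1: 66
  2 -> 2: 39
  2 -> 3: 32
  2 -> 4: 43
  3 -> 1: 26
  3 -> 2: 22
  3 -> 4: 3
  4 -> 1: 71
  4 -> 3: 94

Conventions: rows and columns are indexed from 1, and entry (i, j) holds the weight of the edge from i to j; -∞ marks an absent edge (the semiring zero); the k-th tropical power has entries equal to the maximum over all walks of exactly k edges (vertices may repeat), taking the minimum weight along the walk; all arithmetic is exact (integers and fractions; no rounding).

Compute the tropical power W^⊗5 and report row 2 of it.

W^⊗2:
  [56, 41, 34, 43]
  [43, 56, 43, 39]
  [26, 26, 26, 22]
  [41, 56, 34, 3]
W^⊗3:
  [43, 56, 43, 41]
  [56, 43, 39, 43]
  [26, 26, 26, 26]
  [56, 41, 34, 43]
W^⊗4:
  [56, 43, 41, 43]
  [43, 56, 43, 43]
  [26, 26, 26, 26]
  [43, 56, 43, 41]
W^⊗5:
  [43, 56, 43, 43]
  [56, 43, 43, 43]
  [26, 26, 26, 26]
  [56, 43, 41, 43]
Answer: row 2 of W^⊗5 = [56, 43, 43, 43]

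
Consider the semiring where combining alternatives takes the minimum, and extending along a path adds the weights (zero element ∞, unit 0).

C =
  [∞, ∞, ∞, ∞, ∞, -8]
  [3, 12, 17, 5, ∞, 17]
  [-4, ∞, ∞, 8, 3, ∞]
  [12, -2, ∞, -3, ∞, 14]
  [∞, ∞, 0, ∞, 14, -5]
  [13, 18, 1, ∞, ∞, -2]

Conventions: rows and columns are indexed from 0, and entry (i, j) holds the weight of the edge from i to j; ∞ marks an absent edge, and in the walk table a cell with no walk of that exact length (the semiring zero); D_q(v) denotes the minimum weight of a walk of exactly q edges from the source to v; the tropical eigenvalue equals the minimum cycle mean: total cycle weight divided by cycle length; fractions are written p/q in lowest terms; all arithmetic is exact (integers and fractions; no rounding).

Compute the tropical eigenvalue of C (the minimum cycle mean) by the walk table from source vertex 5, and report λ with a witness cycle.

q=0: [∞, ∞, ∞, ∞, ∞, 0]
q=1: [13, 18, 1, ∞, ∞, -2]
q=2: [-3, 16, -1, 9, 4, -4]
q=3: [-5, 7, -3, 6, 2, -11]
q=4: [-7, 4, -10, 3, 0, -13]
q=5: [-14, 1, -12, -2, -7, -15]
q=6: [-16, -4, -14, -5, -9, -22]
Optimal cycle mean attained by: cycle 0->5->2->0, total (-8) + 1 + (-4), length 3.
Answer: λ = -11/3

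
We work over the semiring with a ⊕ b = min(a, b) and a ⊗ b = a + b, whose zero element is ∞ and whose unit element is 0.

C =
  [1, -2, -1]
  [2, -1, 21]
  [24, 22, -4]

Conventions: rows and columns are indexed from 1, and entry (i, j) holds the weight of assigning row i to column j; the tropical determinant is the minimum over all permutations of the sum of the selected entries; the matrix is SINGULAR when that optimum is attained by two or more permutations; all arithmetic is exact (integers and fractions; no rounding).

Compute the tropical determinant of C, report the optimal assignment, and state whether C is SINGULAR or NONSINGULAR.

σ = (1, 2, 3): 1 + (-1) + (-4) = -4
σ = (1, 3, 2): 1 + 21 + 22 = 44
σ = (2, 1, 3): (-2) + 2 + (-4) = -4
σ = (2, 3, 1): (-2) + 21 + 24 = 43
σ = (3, 1, 2): (-1) + 2 + 22 = 23
σ = (3, 2, 1): (-1) + (-1) + 24 = 22
Optimal value attained by: σ = (1, 2, 3).
Answer: det⊕(C) = -4; verdict: SINGULAR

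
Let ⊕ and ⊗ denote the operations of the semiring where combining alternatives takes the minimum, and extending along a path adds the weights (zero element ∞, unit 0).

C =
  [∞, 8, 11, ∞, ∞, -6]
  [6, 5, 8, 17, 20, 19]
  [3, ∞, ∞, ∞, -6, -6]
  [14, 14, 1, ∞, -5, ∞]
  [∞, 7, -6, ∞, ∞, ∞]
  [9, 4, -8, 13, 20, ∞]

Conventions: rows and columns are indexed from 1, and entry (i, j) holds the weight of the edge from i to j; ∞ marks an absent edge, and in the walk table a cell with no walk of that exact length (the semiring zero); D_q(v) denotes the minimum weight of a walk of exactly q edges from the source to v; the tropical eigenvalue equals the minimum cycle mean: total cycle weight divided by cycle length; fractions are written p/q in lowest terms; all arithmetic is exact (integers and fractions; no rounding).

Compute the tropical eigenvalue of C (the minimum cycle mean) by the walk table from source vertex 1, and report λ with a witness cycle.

q=0: [0, ∞, ∞, ∞, ∞, ∞]
q=1: [∞, 8, 11, ∞, ∞, -6]
q=2: [3, -2, -14, 7, 5, 5]
q=3: [-11, 3, -3, 15, -20, -20]
q=4: [-11, -16, -28, -7, -9, -17]
q=5: [-25, -13, -25, -4, -34, -34]
q=6: [-25, -30, -42, -21, -31, -31]
Optimal cycle mean attained by: cycle 3->6->3, total (-6) + (-8), length 2.
Answer: λ = -7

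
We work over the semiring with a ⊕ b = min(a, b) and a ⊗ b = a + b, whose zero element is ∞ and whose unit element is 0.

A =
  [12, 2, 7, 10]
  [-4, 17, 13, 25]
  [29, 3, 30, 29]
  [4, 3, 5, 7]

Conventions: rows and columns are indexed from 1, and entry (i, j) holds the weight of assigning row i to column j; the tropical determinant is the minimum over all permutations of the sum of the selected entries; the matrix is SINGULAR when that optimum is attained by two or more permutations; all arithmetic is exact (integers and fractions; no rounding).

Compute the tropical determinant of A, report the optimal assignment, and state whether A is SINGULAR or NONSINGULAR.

σ = (1, 2, 3, 4): 12 + 17 + 30 + 7 = 66
σ = (1, 2, 4, 3): 12 + 17 + 29 + 5 = 63
σ = (1, 3, 2, 4): 12 + 13 + 3 + 7 = 35
σ = (1, 3, 4, 2): 12 + 13 + 29 + 3 = 57
σ = (1, 4, 2, 3): 12 + 25 + 3 + 5 = 45
σ = (1, 4, 3, 2): 12 + 25 + 30 + 3 = 70
σ = (2, 1, 3, 4): 2 + (-4) + 30 + 7 = 35
σ = (2, 1, 4, 3): 2 + (-4) + 29 + 5 = 32
σ = (2, 3, 1, 4): 2 + 13 + 29 + 7 = 51
σ = (2, 3, 4, 1): 2 + 13 + 29 + 4 = 48
σ = (2, 4, 1, 3): 2 + 25 + 29 + 5 = 61
σ = (2, 4, 3, 1): 2 + 25 + 30 + 4 = 61
σ = (3, 1, 2, 4): 7 + (-4) + 3 + 7 = 13
σ = (3, 1, 4, 2): 7 + (-4) + 29 + 3 = 35
σ = (3, 2, 1, 4): 7 + 17 + 29 + 7 = 60
σ = (3, 2, 4, 1): 7 + 17 + 29 + 4 = 57
σ = (3, 4, 1, 2): 7 + 25 + 29 + 3 = 64
σ = (3, 4, 2, 1): 7 + 25 + 3 + 4 = 39
σ = (4, 1, 2, 3): 10 + (-4) + 3 + 5 = 14
σ = (4, 1, 3, 2): 10 + (-4) + 30 + 3 = 39
σ = (4, 2, 1, 3): 10 + 17 + 29 + 5 = 61
σ = (4, 2, 3, 1): 10 + 17 + 30 + 4 = 61
σ = (4, 3, 1, 2): 10 + 13 + 29 + 3 = 55
σ = (4, 3, 2, 1): 10 + 13 + 3 + 4 = 30
Optimal value attained by: σ = (3, 1, 2, 4).
Answer: det⊕(A) = 13; verdict: NONSINGULAR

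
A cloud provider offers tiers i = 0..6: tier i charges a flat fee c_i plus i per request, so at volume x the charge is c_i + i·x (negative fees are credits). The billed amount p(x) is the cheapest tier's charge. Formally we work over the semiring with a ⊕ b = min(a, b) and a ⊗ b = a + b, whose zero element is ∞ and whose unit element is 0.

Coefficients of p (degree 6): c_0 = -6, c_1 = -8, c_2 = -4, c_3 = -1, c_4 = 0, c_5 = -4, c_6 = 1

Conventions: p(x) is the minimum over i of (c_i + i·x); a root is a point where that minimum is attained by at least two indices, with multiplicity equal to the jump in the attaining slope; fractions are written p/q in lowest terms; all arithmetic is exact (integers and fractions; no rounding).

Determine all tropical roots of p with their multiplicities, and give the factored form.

hull edge (i=0, c=-6) to (i=1, c=-8): slope -2, span 1
hull edge (i=1, c=-8) to (i=5, c=-4): slope 1, span 4
hull edge (i=5, c=-4) to (i=6, c=1): slope 5, span 1
Factored form: p(x) = 1 ⊗ (x ⊕ (-5)) ⊗ (x ⊕ (-1)) ⊗ (x ⊕ (-1)) ⊗ (x ⊕ (-1)) ⊗ (x ⊕ (-1)) ⊗ (x ⊕ 2)
Answer: roots = -5 (mult 1), -1 (mult 4), 2 (mult 1)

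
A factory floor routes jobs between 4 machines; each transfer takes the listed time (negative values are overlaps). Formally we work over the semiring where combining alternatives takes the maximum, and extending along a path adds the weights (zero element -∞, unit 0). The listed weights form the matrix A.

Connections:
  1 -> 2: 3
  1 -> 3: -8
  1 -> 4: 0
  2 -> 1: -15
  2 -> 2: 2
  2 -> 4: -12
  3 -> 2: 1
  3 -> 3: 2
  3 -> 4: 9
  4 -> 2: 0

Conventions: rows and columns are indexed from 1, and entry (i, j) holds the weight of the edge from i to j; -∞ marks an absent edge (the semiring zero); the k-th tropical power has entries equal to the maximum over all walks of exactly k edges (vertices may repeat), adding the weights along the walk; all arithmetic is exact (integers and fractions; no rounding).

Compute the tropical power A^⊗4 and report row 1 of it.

A^⊗2:
  [-12, 5, -6, 1]
  [-13, 4, -23, -10]
  [-14, 9, 4, 11]
  [-15, 2, -∞, -12]
A^⊗3:
  [-10, 7, -4, 3]
  [-11, 6, -21, -8]
  [-6, 11, 6, 13]
  [-13, 4, -23, -10]
A^⊗4:
  [-8, 9, -2, 5]
  [-9, 8, -19, -6]
  [-4, 13, 8, 15]
  [-11, 6, -21, -8]
Answer: row 1 of A^⊗4 = [-8, 9, -2, 5]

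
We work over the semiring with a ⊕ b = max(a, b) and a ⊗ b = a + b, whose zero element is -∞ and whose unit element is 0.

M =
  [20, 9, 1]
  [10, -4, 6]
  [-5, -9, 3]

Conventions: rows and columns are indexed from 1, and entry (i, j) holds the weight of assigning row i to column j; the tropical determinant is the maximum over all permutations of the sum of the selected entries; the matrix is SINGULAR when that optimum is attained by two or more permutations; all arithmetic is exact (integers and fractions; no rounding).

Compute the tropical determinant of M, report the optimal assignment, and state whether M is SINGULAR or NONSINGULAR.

σ = (1, 2, 3): 20 + (-4) + 3 = 19
σ = (1, 3, 2): 20 + 6 + (-9) = 17
σ = (2, 1, 3): 9 + 10 + 3 = 22
σ = (2, 3, 1): 9 + 6 + (-5) = 10
σ = (3, 1, 2): 1 + 10 + (-9) = 2
σ = (3, 2, 1): 1 + (-4) + (-5) = -8
Optimal value attained by: σ = (2, 1, 3).
Answer: det⊕(M) = 22; verdict: NONSINGULAR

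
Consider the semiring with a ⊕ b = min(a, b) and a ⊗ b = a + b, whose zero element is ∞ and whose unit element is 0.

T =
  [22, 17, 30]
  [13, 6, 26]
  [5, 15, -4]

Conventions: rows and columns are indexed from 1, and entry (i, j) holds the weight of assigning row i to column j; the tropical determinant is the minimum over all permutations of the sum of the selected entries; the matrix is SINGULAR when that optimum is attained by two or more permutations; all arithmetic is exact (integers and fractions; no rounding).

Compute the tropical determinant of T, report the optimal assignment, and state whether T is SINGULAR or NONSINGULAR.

σ = (1, 2, 3): 22 + 6 + (-4) = 24
σ = (1, 3, 2): 22 + 26 + 15 = 63
σ = (2, 1, 3): 17 + 13 + (-4) = 26
σ = (2, 3, 1): 17 + 26 + 5 = 48
σ = (3, 1, 2): 30 + 13 + 15 = 58
σ = (3, 2, 1): 30 + 6 + 5 = 41
Optimal value attained by: σ = (1, 2, 3).
Answer: det⊕(T) = 24; verdict: NONSINGULAR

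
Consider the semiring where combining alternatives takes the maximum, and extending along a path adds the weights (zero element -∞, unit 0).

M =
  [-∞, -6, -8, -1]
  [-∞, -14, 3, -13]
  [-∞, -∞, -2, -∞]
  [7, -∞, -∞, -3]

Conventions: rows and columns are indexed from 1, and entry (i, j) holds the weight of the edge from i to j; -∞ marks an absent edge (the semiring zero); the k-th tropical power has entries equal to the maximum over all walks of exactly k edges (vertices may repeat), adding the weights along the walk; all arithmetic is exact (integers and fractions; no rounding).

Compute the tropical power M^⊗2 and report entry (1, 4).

M^⊗2:
  [6, -20, -3, -4]
  [-6, -28, 1, -16]
  [-∞, -∞, -4, -∞]
  [4, 1, -1, 6]
Key observation: the optimum is the walk 1->4->4, with weight (-1) + (-3) = -4.
Optimal value attained by: walk 1->4->4.
Answer: (M^⊗2)[1][4] = -4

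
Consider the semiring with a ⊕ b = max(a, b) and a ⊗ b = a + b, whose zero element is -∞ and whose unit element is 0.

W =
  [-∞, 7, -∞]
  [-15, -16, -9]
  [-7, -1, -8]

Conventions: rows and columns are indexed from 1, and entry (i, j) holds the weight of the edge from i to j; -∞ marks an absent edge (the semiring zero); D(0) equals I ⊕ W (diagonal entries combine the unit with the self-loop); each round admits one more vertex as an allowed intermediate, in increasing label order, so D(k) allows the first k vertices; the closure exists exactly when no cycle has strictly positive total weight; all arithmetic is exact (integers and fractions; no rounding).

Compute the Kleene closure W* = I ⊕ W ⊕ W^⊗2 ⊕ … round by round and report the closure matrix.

D(0):
  [0, 7, -∞]
  [-15, 0, -9]
  [-7, -1, 0]
D(1):
  [0, 7, -∞]
  [-15, 0, -9]
  [-7, 0, 0]
D(2):
  [0, 7, -2]
  [-15, 0, -9]
  [-7, 0, 0]
D(3):
  [0, 7, -2]
  [-15, 0, -9]
  [-7, 0, 0]
Answer: W* = [[0, 7, -2], [-15, 0, -9], [-7, 0, 0]]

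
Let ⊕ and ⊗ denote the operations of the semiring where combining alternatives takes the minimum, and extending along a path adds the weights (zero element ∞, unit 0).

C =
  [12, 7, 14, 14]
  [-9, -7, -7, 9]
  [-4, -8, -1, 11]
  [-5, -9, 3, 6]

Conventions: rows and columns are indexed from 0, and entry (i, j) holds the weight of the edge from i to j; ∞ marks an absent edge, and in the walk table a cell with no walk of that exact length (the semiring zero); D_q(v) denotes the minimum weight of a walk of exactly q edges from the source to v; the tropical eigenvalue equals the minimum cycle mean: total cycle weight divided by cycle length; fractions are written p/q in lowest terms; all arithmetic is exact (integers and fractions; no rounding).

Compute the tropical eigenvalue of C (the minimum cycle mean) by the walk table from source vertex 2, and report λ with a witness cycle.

q=0: [∞, ∞, 0, ∞]
q=1: [-4, -8, -1, 11]
q=2: [-17, -15, -15, 1]
q=3: [-24, -23, -22, -6]
q=4: [-32, -30, -30, -14]
Optimal cycle mean attained by: cycle 1->2->1, total (-7) + (-8), length 2.
Answer: λ = -15/2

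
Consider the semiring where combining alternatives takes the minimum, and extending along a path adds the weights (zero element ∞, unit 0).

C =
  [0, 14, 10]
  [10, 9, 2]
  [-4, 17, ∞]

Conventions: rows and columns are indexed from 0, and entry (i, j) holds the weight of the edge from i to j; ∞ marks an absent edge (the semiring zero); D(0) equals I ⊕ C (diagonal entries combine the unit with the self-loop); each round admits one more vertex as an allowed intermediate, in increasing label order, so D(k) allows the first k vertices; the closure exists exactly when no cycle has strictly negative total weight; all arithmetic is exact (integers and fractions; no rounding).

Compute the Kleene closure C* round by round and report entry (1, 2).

D(0):
  [0, 14, 10]
  [10, 0, 2]
  [-4, 17, 0]
D(1):
  [0, 14, 10]
  [10, 0, 2]
  [-4, 10, 0]
D(2):
  [0, 14, 10]
  [10, 0, 2]
  [-4, 10, 0]
D(3):
  [0, 14, 10]
  [-2, 0, 2]
  [-4, 10, 0]
Answer: C*[1][2] = 2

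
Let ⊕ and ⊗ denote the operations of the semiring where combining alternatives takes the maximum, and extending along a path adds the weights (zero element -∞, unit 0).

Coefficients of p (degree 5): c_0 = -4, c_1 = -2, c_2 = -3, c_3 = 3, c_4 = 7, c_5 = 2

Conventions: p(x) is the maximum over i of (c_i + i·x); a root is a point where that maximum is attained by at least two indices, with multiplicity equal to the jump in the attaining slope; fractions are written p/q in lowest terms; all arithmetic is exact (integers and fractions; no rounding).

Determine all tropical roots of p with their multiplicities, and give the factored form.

hull edge (i=0, c=-4) to (i=4, c=7): slope 11/4, span 4
hull edge (i=4, c=7) to (i=5, c=2): slope -5, span 1
Factored form: p(x) = 2 ⊗ (x ⊕ (-11/4)) ⊗ (x ⊕ (-11/4)) ⊗ (x ⊕ (-11/4)) ⊗ (x ⊕ (-11/4)) ⊗ (x ⊕ 5)
Answer: roots = -11/4 (mult 4), 5 (mult 1)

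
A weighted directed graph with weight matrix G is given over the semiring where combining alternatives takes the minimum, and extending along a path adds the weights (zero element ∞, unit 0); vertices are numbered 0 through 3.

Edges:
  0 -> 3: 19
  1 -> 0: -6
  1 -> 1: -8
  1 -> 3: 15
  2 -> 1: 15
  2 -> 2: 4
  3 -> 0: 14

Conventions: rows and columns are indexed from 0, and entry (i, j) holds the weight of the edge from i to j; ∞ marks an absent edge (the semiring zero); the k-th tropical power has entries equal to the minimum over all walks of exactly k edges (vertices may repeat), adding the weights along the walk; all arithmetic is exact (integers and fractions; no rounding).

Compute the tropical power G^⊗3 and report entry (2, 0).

G^⊗2:
  [33, ∞, ∞, ∞]
  [-14, -16, ∞, 7]
  [9, 7, 8, 30]
  [∞, ∞, ∞, 33]
G^⊗3:
  [∞, ∞, ∞, 52]
  [-22, -24, ∞, -1]
  [1, -1, 12, 22]
  [47, ∞, ∞, ∞]
Key observation: the optimum is the walk 2->1->1->0, with weight 15 + (-8) + (-6) = 1.
Optimal value attained by: walk 2->1->1->0.
Answer: (G^⊗3)[2][0] = 1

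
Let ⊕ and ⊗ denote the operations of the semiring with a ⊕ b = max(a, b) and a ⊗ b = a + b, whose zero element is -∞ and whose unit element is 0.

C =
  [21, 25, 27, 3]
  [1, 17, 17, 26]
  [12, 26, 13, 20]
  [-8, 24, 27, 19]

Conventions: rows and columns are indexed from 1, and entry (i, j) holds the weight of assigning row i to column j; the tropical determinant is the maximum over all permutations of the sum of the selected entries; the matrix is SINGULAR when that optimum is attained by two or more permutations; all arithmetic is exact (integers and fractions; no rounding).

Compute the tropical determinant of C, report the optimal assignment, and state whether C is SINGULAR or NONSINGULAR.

σ = (1, 2, 3, 4): 21 + 17 + 13 + 19 = 70
σ = (1, 2, 4, 3): 21 + 17 + 20 + 27 = 85
σ = (1, 3, 2, 4): 21 + 17 + 26 + 19 = 83
σ = (1, 3, 4, 2): 21 + 17 + 20 + 24 = 82
σ = (1, 4, 2, 3): 21 + 26 + 26 + 27 = 100
σ = (1, 4, 3, 2): 21 + 26 + 13 + 24 = 84
σ = (2, 1, 3, 4): 25 + 1 + 13 + 19 = 58
σ = (2, 1, 4, 3): 25 + 1 + 20 + 27 = 73
σ = (2, 3, 1, 4): 25 + 17 + 12 + 19 = 73
σ = (2, 3, 4, 1): 25 + 17 + 20 + (-8) = 54
σ = (2, 4, 1, 3): 25 + 26 + 12 + 27 = 90
σ = (2, 4, 3, 1): 25 + 26 + 13 + (-8) = 56
σ = (3, 1, 2, 4): 27 + 1 + 26 + 19 = 73
σ = (3, 1, 4, 2): 27 + 1 + 20 + 24 = 72
σ = (3, 2, 1, 4): 27 + 17 + 12 + 19 = 75
σ = (3, 2, 4, 1): 27 + 17 + 20 + (-8) = 56
σ = (3, 4, 1, 2): 27 + 26 + 12 + 24 = 89
σ = (3, 4, 2, 1): 27 + 26 + 26 + (-8) = 71
σ = (4, 1, 2, 3): 3 + 1 + 26 + 27 = 57
σ = (4, 1, 3, 2): 3 + 1 + 13 + 24 = 41
σ = (4, 2, 1, 3): 3 + 17 + 12 + 27 = 59
σ = (4, 2, 3, 1): 3 + 17 + 13 + (-8) = 25
σ = (4, 3, 1, 2): 3 + 17 + 12 + 24 = 56
σ = (4, 3, 2, 1): 3 + 17 + 26 + (-8) = 38
Optimal value attained by: σ = (1, 4, 2, 3).
Answer: det⊕(C) = 100; verdict: NONSINGULAR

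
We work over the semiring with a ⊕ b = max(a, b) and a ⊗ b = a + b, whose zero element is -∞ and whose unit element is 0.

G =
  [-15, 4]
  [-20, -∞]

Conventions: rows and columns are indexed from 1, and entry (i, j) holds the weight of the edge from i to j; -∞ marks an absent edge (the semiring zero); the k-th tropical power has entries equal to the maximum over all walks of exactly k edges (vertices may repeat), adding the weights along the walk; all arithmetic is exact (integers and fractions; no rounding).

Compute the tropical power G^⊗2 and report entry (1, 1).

G^⊗2:
  [-16, -11]
  [-35, -16]
Key observation: the optimum is the walk 1->2->1, with weight 4 + (-20) = -16.
Optimal value attained by: walk 1->2->1.
Answer: (G^⊗2)[1][1] = -16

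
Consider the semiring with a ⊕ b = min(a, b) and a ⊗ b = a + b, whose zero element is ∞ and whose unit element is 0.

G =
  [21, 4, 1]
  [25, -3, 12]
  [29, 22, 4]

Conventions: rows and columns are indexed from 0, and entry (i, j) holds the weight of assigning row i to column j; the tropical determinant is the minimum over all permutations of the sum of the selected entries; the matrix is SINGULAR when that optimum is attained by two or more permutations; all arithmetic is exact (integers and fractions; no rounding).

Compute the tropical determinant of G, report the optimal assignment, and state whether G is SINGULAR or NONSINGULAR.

σ = (0, 1, 2): 21 + (-3) + 4 = 22
σ = (0, 2, 1): 21 + 12 + 22 = 55
σ = (1, 0, 2): 4 + 25 + 4 = 33
σ = (1, 2, 0): 4 + 12 + 29 = 45
σ = (2, 0, 1): 1 + 25 + 22 = 48
σ = (2, 1, 0): 1 + (-3) + 29 = 27
Optimal value attained by: σ = (0, 1, 2).
Answer: det⊕(G) = 22; verdict: NONSINGULAR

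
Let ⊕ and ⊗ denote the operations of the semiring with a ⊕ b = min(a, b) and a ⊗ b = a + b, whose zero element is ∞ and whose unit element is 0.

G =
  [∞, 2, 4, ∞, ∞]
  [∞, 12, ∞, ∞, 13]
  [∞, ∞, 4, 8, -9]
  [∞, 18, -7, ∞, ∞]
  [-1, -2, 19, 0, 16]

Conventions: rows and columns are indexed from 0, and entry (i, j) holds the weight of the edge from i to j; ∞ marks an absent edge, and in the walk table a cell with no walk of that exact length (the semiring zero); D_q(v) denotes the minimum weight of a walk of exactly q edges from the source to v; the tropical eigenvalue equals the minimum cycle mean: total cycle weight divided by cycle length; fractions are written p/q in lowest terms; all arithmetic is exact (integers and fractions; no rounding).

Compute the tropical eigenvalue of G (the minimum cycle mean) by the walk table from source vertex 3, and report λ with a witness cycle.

q=0: [∞, ∞, ∞, 0, ∞]
q=1: [∞, 18, -7, ∞, ∞]
q=2: [∞, 30, -3, 1, -16]
q=3: [-17, -18, -6, -16, -12]
q=4: [-13, -15, -23, -12, -15]
q=5: [-16, -17, -19, -15, -32]
Optimal cycle mean attained by: cycle 2->4->3->2, total (-9) + 0 + (-7), length 3.
Answer: λ = -16/3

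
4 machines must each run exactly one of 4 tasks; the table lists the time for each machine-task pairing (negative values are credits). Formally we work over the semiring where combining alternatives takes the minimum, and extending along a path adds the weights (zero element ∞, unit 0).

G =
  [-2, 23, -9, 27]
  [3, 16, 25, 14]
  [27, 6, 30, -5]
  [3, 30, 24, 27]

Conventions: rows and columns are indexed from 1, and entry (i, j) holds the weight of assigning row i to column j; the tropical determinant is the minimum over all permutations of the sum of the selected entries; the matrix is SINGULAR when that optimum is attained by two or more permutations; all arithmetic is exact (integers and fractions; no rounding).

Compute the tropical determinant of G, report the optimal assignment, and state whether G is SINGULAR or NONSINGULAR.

σ = (1, 2, 3, 4): (-2) + 16 + 30 + 27 = 71
σ = (1, 2, 4, 3): (-2) + 16 + (-5) + 24 = 33
σ = (1, 3, 2, 4): (-2) + 25 + 6 + 27 = 56
σ = (1, 3, 4, 2): (-2) + 25 + (-5) + 30 = 48
σ = (1, 4, 2, 3): (-2) + 14 + 6 + 24 = 42
σ = (1, 4, 3, 2): (-2) + 14 + 30 + 30 = 72
σ = (2, 1, 3, 4): 23 + 3 + 30 + 27 = 83
σ = (2, 1, 4, 3): 23 + 3 + (-5) + 24 = 45
σ = (2, 3, 1, 4): 23 + 25 + 27 + 27 = 102
σ = (2, 3, 4, 1): 23 + 25 + (-5) + 3 = 46
σ = (2, 4, 1, 3): 23 + 14 + 27 + 24 = 88
σ = (2, 4, 3, 1): 23 + 14 + 30 + 3 = 70
σ = (3, 1, 2, 4): (-9) + 3 + 6 + 27 = 27
σ = (3, 1, 4, 2): (-9) + 3 + (-5) + 30 = 19
σ = (3, 2, 1, 4): (-9) + 16 + 27 + 27 = 61
σ = (3, 2, 4, 1): (-9) + 16 + (-5) + 3 = 5
σ = (3, 4, 1, 2): (-9) + 14 + 27 + 30 = 62
σ = (3, 4, 2, 1): (-9) + 14 + 6 + 3 = 14
σ = (4, 1, 2, 3): 27 + 3 + 6 + 24 = 60
σ = (4, 1, 3, 2): 27 + 3 + 30 + 30 = 90
σ = (4, 2, 1, 3): 27 + 16 + 27 + 24 = 94
σ = (4, 2, 3, 1): 27 + 16 + 30 + 3 = 76
σ = (4, 3, 1, 2): 27 + 25 + 27 + 30 = 109
σ = (4, 3, 2, 1): 27 + 25 + 6 + 3 = 61
Optimal value attained by: σ = (3, 2, 4, 1).
Answer: det⊕(G) = 5; verdict: NONSINGULAR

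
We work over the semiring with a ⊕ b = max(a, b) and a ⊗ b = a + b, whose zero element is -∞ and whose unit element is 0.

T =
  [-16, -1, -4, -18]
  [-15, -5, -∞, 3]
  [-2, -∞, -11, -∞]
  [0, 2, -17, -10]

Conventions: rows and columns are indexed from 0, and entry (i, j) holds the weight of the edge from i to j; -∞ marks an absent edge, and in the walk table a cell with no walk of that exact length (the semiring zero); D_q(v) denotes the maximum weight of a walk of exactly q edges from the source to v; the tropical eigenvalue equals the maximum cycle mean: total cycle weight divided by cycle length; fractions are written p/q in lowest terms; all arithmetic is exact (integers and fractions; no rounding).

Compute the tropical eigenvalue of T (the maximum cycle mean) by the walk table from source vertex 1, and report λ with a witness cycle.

q=0: [-∞, 0, -∞, -∞]
q=1: [-15, -5, -∞, 3]
q=2: [3, 5, -14, -2]
q=3: [-2, 2, -1, 8]
q=4: [8, 10, -6, 5]
Optimal cycle mean attained by: cycle 1->3->1, total 3 + 2, length 2.
Answer: λ = 5/2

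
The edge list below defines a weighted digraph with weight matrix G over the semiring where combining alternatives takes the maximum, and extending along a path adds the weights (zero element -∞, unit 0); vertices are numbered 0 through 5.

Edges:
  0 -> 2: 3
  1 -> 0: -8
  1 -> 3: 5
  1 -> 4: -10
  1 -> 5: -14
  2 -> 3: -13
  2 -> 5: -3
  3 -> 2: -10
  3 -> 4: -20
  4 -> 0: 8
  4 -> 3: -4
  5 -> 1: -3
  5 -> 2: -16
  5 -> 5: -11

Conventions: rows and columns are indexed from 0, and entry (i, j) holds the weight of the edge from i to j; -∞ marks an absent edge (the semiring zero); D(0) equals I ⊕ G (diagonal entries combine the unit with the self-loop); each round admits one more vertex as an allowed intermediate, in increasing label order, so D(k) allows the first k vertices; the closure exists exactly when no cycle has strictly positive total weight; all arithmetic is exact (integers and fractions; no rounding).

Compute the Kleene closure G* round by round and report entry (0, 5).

D(0):
  [0, -∞, 3, -∞, -∞, -∞]
  [-8, 0, -∞, 5, -10, -14]
  [-∞, -∞, 0, -13, -∞, -3]
  [-∞, -∞, -10, 0, -20, -∞]
  [8, -∞, -∞, -4, 0, -∞]
  [-∞, -3, -16, -∞, -∞, 0]
D(1):
  [0, -∞, 3, -∞, -∞, -∞]
  [-8, 0, -5, 5, -10, -14]
  [-∞, -∞, 0, -13, -∞, -3]
  [-∞, -∞, -10, 0, -20, -∞]
  [8, -∞, 11, -4, 0, -∞]
  [-∞, -3, -16, -∞, -∞, 0]
D(2):
  [0, -∞, 3, -∞, -∞, -∞]
  [-8, 0, -5, 5, -10, -14]
  [-∞, -∞, 0, -13, -∞, -3]
  [-∞, -∞, -10, 0, -20, -∞]
  [8, -∞, 11, -4, 0, -∞]
  [-11, -3, -8, 2, -13, 0]
D(3):
  [0, -∞, 3, -10, -∞, 0]
  [-8, 0, -5, 5, -10, -8]
  [-∞, -∞, 0, -13, -∞, -3]
  [-∞, -∞, -10, 0, -20, -13]
  [8, -∞, 11, -2, 0, 8]
  [-11, -3, -8, 2, -13, 0]
D(4):
  [0, -∞, 3, -10, -30, 0]
  [-8, 0, -5, 5, -10, -8]
  [-∞, -∞, 0, -13, -33, -3]
  [-∞, -∞, -10, 0, -20, -13]
  [8, -∞, 11, -2, 0, 8]
  [-11, -3, -8, 2, -13, 0]
D(5):
  [0, -∞, 3, -10, -30, 0]
  [-2, 0, 1, 5, -10, -2]
  [-25, -∞, 0, -13, -33, -3]
  [-12, -∞, -9, 0, -20, -12]
  [8, -∞, 11, -2, 0, 8]
  [-5, -3, -2, 2, -13, 0]
D(6):
  [0, -3, 3, 2, -13, 0]
  [-2, 0, 1, 5, -10, -2]
  [-8, -6, 0, -1, -16, -3]
  [-12, -15, -9, 0, -20, -12]
  [8, 5, 11, 10, 0, 8]
  [-5, -3, -2, 2, -13, 0]
Answer: G*[0][5] = 0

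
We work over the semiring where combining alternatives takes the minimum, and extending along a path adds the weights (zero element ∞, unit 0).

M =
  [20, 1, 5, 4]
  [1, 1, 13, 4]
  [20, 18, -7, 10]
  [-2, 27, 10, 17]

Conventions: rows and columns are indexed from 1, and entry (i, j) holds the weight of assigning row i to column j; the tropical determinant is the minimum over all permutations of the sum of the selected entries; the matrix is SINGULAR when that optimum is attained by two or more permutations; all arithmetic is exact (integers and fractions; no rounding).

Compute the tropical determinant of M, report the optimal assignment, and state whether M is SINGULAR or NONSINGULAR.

σ = (1, 2, 3, 4): 20 + 1 + (-7) + 17 = 31
σ = (1, 2, 4, 3): 20 + 1 + 10 + 10 = 41
σ = (1, 3, 2, 4): 20 + 13 + 18 + 17 = 68
σ = (1, 3, 4, 2): 20 + 13 + 10 + 27 = 70
σ = (1, 4, 2, 3): 20 + 4 + 18 + 10 = 52
σ = (1, 4, 3, 2): 20 + 4 + (-7) + 27 = 44
σ = (2, 1, 3, 4): 1 + 1 + (-7) + 17 = 12
σ = (2, 1, 4, 3): 1 + 1 + 10 + 10 = 22
σ = (2, 3, 1, 4): 1 + 13 + 20 + 17 = 51
σ = (2, 3, 4, 1): 1 + 13 + 10 + (-2) = 22
σ = (2, 4, 1, 3): 1 + 4 + 20 + 10 = 35
σ = (2, 4, 3, 1): 1 + 4 + (-7) + (-2) = -4
σ = (3, 1, 2, 4): 5 + 1 + 18 + 17 = 41
σ = (3, 1, 4, 2): 5 + 1 + 10 + 27 = 43
σ = (3, 2, 1, 4): 5 + 1 + 20 + 17 = 43
σ = (3, 2, 4, 1): 5 + 1 + 10 + (-2) = 14
σ = (3, 4, 1, 2): 5 + 4 + 20 + 27 = 56
σ = (3, 4, 2, 1): 5 + 4 + 18 + (-2) = 25
σ = (4, 1, 2, 3): 4 + 1 + 18 + 10 = 33
σ = (4, 1, 3, 2): 4 + 1 + (-7) + 27 = 25
σ = (4, 2, 1, 3): 4 + 1 + 20 + 10 = 35
σ = (4, 2, 3, 1): 4 + 1 + (-7) + (-2) = -4
σ = (4, 3, 1, 2): 4 + 13 + 20 + 27 = 64
σ = (4, 3, 2, 1): 4 + 13 + 18 + (-2) = 33
Optimal value attained by: σ = (2, 4, 3, 1).
Answer: det⊕(M) = -4; verdict: SINGULAR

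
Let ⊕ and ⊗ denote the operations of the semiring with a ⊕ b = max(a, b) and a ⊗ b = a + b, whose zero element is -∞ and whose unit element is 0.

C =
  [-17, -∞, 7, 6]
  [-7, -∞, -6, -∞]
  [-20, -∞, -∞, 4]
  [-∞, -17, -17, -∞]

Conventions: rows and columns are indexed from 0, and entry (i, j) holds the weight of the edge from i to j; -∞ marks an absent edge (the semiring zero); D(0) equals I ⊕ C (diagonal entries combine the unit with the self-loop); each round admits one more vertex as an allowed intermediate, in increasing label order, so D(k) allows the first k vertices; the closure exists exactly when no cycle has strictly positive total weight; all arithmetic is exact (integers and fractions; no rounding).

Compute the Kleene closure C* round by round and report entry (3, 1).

D(0):
  [0, -∞, 7, 6]
  [-7, 0, -6, -∞]
  [-20, -∞, 0, 4]
  [-∞, -17, -17, 0]
D(1):
  [0, -∞, 7, 6]
  [-7, 0, 0, -1]
  [-20, -∞, 0, 4]
  [-∞, -17, -17, 0]
D(2):
  [0, -∞, 7, 6]
  [-7, 0, 0, -1]
  [-20, -∞, 0, 4]
  [-24, -17, -17, 0]
D(3):
  [0, -∞, 7, 11]
  [-7, 0, 0, 4]
  [-20, -∞, 0, 4]
  [-24, -17, -17, 0]
D(4):
  [0, -6, 7, 11]
  [-7, 0, 0, 4]
  [-20, -13, 0, 4]
  [-24, -17, -17, 0]
Answer: C*[3][1] = -17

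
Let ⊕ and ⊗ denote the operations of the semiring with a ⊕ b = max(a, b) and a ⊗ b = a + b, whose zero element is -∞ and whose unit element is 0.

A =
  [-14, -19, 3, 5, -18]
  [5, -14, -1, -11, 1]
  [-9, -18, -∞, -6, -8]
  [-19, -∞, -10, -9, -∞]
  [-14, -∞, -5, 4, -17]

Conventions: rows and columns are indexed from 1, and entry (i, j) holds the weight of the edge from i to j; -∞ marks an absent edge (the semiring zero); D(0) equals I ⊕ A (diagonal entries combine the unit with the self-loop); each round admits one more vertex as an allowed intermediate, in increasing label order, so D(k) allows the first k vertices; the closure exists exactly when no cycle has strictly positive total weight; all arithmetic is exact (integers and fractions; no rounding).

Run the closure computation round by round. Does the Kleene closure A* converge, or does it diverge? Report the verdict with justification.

D(0):
  [0, -19, 3, 5, -18]
  [5, 0, -1, -11, 1]
  [-9, -18, 0, -6, -8]
  [-19, -∞, -10, 0, -∞]
  [-14, -∞, -5, 4, 0]
D(1):
  [0, -19, 3, 5, -18]
  [5, 0, 8, 10, 1]
  [-9, -18, 0, -4, -8]
  [-19, -38, -10, 0, -37]
  [-14, -33, -5, 4, 0]
D(2):
  [0, -19, 3, 5, -18]
  [5, 0, 8, 10, 1]
  [-9, -18, 0, -4, -8]
  [-19, -38, -10, 0, -37]
  [-14, -33, -5, 4, 0]
D(3):
  [0, -15, 3, 5, -5]
  [5, 0, 8, 10, 1]
  [-9, -18, 0, -4, -8]
  [-19, -28, -10, 0, -18]
  [-14, -23, -5, 4, 0]
D(4):
  [0, -15, 3, 5, -5]
  [5, 0, 8, 10, 1]
  [-9, -18, 0, -4, -8]
  [-19, -28, -10, 0, -18]
  [-14, -23, -5, 4, 0]
D(5):
  [0, -15, 3, 5, -5]
  [5, 0, 8, 10, 1]
  [-9, -18, 0, -4, -8]
  [-19, -28, -10, 0, -18]
  [-14, -23, -5, 4, 0]
Key observation: every diagonal entry stays at the unit through all rounds, so no improving cycle exists.
Answer: CONVERGES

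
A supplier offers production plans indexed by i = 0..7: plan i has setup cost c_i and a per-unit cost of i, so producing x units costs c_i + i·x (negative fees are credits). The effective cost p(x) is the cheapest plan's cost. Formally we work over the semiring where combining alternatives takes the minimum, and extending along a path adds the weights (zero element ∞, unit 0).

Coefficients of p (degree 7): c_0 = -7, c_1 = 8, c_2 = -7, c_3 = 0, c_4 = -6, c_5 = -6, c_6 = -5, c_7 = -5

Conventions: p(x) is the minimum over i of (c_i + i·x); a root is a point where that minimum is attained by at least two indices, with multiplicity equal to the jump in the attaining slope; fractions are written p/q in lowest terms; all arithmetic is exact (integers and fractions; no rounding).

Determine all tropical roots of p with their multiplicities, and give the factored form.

hull edge (i=0, c=-7) to (i=2, c=-7): slope 0, span 2
hull edge (i=2, c=-7) to (i=5, c=-6): slope 1/3, span 3
hull edge (i=5, c=-6) to (i=7, c=-5): slope 1/2, span 2
Factored form: p(x) = -5 ⊗ (x ⊕ (-1/2)) ⊗ (x ⊕ (-1/2)) ⊗ (x ⊕ (-1/3)) ⊗ (x ⊕ (-1/3)) ⊗ (x ⊕ (-1/3)) ⊗ (x ⊕ 0) ⊗ (x ⊕ 0)
Answer: roots = -1/2 (mult 2), -1/3 (mult 3), 0 (mult 2)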